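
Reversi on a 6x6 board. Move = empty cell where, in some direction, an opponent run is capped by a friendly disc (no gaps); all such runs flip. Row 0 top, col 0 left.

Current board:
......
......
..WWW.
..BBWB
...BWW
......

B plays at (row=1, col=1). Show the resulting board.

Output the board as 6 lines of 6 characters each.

Place B at (1,1); scan 8 dirs for brackets.
Dir NW: first cell '.' (not opp) -> no flip
Dir N: first cell '.' (not opp) -> no flip
Dir NE: first cell '.' (not opp) -> no flip
Dir W: first cell '.' (not opp) -> no flip
Dir E: first cell '.' (not opp) -> no flip
Dir SW: first cell '.' (not opp) -> no flip
Dir S: first cell '.' (not opp) -> no flip
Dir SE: opp run (2,2) capped by B -> flip
All flips: (2,2)

Answer: ......
.B....
..BWW.
..BBWB
...BWW
......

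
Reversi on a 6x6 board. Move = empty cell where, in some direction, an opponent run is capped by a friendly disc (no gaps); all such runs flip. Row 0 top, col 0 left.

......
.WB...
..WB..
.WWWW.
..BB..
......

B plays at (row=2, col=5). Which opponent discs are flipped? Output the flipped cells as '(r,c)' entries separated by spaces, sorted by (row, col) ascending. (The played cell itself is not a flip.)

Answer: (3,4)

Derivation:
Dir NW: first cell '.' (not opp) -> no flip
Dir N: first cell '.' (not opp) -> no flip
Dir NE: edge -> no flip
Dir W: first cell '.' (not opp) -> no flip
Dir E: edge -> no flip
Dir SW: opp run (3,4) capped by B -> flip
Dir S: first cell '.' (not opp) -> no flip
Dir SE: edge -> no flip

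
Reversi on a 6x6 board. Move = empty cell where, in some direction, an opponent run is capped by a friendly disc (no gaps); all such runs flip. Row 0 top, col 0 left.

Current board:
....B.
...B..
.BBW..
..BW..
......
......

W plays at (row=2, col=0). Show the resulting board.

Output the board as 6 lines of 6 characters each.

Place W at (2,0); scan 8 dirs for brackets.
Dir NW: edge -> no flip
Dir N: first cell '.' (not opp) -> no flip
Dir NE: first cell '.' (not opp) -> no flip
Dir W: edge -> no flip
Dir E: opp run (2,1) (2,2) capped by W -> flip
Dir SW: edge -> no flip
Dir S: first cell '.' (not opp) -> no flip
Dir SE: first cell '.' (not opp) -> no flip
All flips: (2,1) (2,2)

Answer: ....B.
...B..
WWWW..
..BW..
......
......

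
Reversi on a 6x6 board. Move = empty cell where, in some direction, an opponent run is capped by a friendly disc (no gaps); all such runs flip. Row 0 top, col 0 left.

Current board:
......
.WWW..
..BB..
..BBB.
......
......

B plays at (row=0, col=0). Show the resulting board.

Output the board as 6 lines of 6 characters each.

Answer: B.....
.BWW..
..BB..
..BBB.
......
......

Derivation:
Place B at (0,0); scan 8 dirs for brackets.
Dir NW: edge -> no flip
Dir N: edge -> no flip
Dir NE: edge -> no flip
Dir W: edge -> no flip
Dir E: first cell '.' (not opp) -> no flip
Dir SW: edge -> no flip
Dir S: first cell '.' (not opp) -> no flip
Dir SE: opp run (1,1) capped by B -> flip
All flips: (1,1)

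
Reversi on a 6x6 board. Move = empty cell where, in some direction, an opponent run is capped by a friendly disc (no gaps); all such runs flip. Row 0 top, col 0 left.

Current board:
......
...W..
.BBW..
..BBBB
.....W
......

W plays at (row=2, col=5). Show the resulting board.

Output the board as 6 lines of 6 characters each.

Answer: ......
...W..
.BBW.W
..BBBW
.....W
......

Derivation:
Place W at (2,5); scan 8 dirs for brackets.
Dir NW: first cell '.' (not opp) -> no flip
Dir N: first cell '.' (not opp) -> no flip
Dir NE: edge -> no flip
Dir W: first cell '.' (not opp) -> no flip
Dir E: edge -> no flip
Dir SW: opp run (3,4), next='.' -> no flip
Dir S: opp run (3,5) capped by W -> flip
Dir SE: edge -> no flip
All flips: (3,5)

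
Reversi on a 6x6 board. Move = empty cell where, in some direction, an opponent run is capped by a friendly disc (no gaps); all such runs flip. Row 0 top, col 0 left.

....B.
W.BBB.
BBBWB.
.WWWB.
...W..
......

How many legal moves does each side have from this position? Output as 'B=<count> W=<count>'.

Answer: B=9 W=10

Derivation:
-- B to move --
(0,0): flips 1 -> legal
(0,1): no bracket -> illegal
(1,1): no bracket -> illegal
(3,0): flips 3 -> legal
(4,0): flips 1 -> legal
(4,1): flips 3 -> legal
(4,2): flips 3 -> legal
(4,4): flips 1 -> legal
(5,2): flips 1 -> legal
(5,3): flips 3 -> legal
(5,4): flips 2 -> legal
B mobility = 9
-- W to move --
(0,1): flips 1 -> legal
(0,2): flips 2 -> legal
(0,3): flips 1 -> legal
(0,5): flips 1 -> legal
(1,1): flips 2 -> legal
(1,5): flips 1 -> legal
(2,5): flips 2 -> legal
(3,0): flips 1 -> legal
(3,5): flips 1 -> legal
(4,4): no bracket -> illegal
(4,5): flips 1 -> legal
W mobility = 10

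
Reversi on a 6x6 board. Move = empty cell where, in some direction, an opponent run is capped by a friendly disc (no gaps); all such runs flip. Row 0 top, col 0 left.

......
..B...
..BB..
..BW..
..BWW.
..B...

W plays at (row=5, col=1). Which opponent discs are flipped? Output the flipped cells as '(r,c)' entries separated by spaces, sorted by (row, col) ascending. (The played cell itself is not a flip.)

Dir NW: first cell '.' (not opp) -> no flip
Dir N: first cell '.' (not opp) -> no flip
Dir NE: opp run (4,2) capped by W -> flip
Dir W: first cell '.' (not opp) -> no flip
Dir E: opp run (5,2), next='.' -> no flip
Dir SW: edge -> no flip
Dir S: edge -> no flip
Dir SE: edge -> no flip

Answer: (4,2)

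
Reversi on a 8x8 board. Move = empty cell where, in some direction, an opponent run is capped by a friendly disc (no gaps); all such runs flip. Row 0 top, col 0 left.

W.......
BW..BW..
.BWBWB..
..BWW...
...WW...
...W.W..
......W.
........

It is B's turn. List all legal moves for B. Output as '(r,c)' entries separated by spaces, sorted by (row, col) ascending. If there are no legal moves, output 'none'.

(0,1): flips 1 -> legal
(0,2): no bracket -> illegal
(0,4): no bracket -> illegal
(0,5): flips 1 -> legal
(0,6): no bracket -> illegal
(1,2): flips 2 -> legal
(1,3): no bracket -> illegal
(1,6): flips 1 -> legal
(2,0): no bracket -> illegal
(2,6): no bracket -> illegal
(3,1): no bracket -> illegal
(3,5): flips 2 -> legal
(4,2): no bracket -> illegal
(4,5): flips 1 -> legal
(4,6): no bracket -> illegal
(5,2): flips 2 -> legal
(5,4): flips 4 -> legal
(5,6): no bracket -> illegal
(5,7): no bracket -> illegal
(6,2): no bracket -> illegal
(6,3): flips 3 -> legal
(6,4): no bracket -> illegal
(6,5): no bracket -> illegal
(6,7): no bracket -> illegal
(7,5): no bracket -> illegal
(7,6): no bracket -> illegal
(7,7): no bracket -> illegal

Answer: (0,1) (0,5) (1,2) (1,6) (3,5) (4,5) (5,2) (5,4) (6,3)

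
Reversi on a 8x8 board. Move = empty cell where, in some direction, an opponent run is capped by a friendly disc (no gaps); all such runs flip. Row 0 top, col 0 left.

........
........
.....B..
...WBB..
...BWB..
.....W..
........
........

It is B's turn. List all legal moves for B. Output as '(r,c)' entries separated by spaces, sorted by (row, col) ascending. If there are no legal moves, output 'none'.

Answer: (2,3) (3,2) (5,3) (5,4) (6,5)

Derivation:
(2,2): no bracket -> illegal
(2,3): flips 1 -> legal
(2,4): no bracket -> illegal
(3,2): flips 1 -> legal
(4,2): no bracket -> illegal
(4,6): no bracket -> illegal
(5,3): flips 1 -> legal
(5,4): flips 1 -> legal
(5,6): no bracket -> illegal
(6,4): no bracket -> illegal
(6,5): flips 1 -> legal
(6,6): no bracket -> illegal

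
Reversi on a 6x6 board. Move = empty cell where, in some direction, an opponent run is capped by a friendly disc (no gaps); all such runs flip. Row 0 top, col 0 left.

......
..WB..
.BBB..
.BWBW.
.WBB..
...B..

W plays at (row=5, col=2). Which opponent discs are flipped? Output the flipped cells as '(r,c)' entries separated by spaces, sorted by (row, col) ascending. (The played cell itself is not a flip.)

Answer: (4,2) (4,3)

Derivation:
Dir NW: first cell 'W' (not opp) -> no flip
Dir N: opp run (4,2) capped by W -> flip
Dir NE: opp run (4,3) capped by W -> flip
Dir W: first cell '.' (not opp) -> no flip
Dir E: opp run (5,3), next='.' -> no flip
Dir SW: edge -> no flip
Dir S: edge -> no flip
Dir SE: edge -> no flip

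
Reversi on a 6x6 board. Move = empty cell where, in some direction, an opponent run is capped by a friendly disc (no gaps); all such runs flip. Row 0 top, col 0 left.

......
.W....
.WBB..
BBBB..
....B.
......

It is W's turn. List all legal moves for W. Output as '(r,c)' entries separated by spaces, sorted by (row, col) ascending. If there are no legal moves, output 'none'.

Answer: (2,4) (4,1) (4,3) (5,5)

Derivation:
(1,2): no bracket -> illegal
(1,3): no bracket -> illegal
(1,4): no bracket -> illegal
(2,0): no bracket -> illegal
(2,4): flips 2 -> legal
(3,4): no bracket -> illegal
(3,5): no bracket -> illegal
(4,0): no bracket -> illegal
(4,1): flips 1 -> legal
(4,2): no bracket -> illegal
(4,3): flips 1 -> legal
(4,5): no bracket -> illegal
(5,3): no bracket -> illegal
(5,4): no bracket -> illegal
(5,5): flips 3 -> legal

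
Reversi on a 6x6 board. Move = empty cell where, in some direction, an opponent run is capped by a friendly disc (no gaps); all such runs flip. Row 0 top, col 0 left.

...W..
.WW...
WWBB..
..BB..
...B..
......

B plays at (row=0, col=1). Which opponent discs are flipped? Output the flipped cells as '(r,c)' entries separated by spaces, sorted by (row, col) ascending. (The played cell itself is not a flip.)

Dir NW: edge -> no flip
Dir N: edge -> no flip
Dir NE: edge -> no flip
Dir W: first cell '.' (not opp) -> no flip
Dir E: first cell '.' (not opp) -> no flip
Dir SW: first cell '.' (not opp) -> no flip
Dir S: opp run (1,1) (2,1), next='.' -> no flip
Dir SE: opp run (1,2) capped by B -> flip

Answer: (1,2)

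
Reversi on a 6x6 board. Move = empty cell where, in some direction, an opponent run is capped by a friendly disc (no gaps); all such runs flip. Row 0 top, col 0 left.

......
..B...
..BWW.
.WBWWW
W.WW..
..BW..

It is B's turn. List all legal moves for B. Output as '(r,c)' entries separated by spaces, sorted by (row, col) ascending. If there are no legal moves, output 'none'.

Answer: (1,4) (2,5) (3,0) (4,4) (4,5) (5,4)

Derivation:
(1,3): no bracket -> illegal
(1,4): flips 1 -> legal
(1,5): no bracket -> illegal
(2,0): no bracket -> illegal
(2,1): no bracket -> illegal
(2,5): flips 4 -> legal
(3,0): flips 1 -> legal
(4,1): no bracket -> illegal
(4,4): flips 1 -> legal
(4,5): flips 2 -> legal
(5,0): no bracket -> illegal
(5,1): no bracket -> illegal
(5,4): flips 2 -> legal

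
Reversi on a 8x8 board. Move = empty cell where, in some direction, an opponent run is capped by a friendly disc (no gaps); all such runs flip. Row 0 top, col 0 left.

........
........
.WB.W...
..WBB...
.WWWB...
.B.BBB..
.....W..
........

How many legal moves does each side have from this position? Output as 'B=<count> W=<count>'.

-- B to move --
(1,0): flips 3 -> legal
(1,1): no bracket -> illegal
(1,2): no bracket -> illegal
(1,3): no bracket -> illegal
(1,4): flips 1 -> legal
(1,5): flips 1 -> legal
(2,0): flips 1 -> legal
(2,3): no bracket -> illegal
(2,5): no bracket -> illegal
(3,0): no bracket -> illegal
(3,1): flips 3 -> legal
(3,5): no bracket -> illegal
(4,0): flips 3 -> legal
(5,0): no bracket -> illegal
(5,2): flips 3 -> legal
(5,6): no bracket -> illegal
(6,4): no bracket -> illegal
(6,6): no bracket -> illegal
(7,4): no bracket -> illegal
(7,5): flips 1 -> legal
(7,6): flips 1 -> legal
B mobility = 9
-- W to move --
(1,1): no bracket -> illegal
(1,2): flips 1 -> legal
(1,3): no bracket -> illegal
(2,3): flips 2 -> legal
(2,5): flips 1 -> legal
(3,1): no bracket -> illegal
(3,5): flips 2 -> legal
(4,0): no bracket -> illegal
(4,5): flips 2 -> legal
(4,6): no bracket -> illegal
(5,0): no bracket -> illegal
(5,2): no bracket -> illegal
(5,6): no bracket -> illegal
(6,0): flips 1 -> legal
(6,1): flips 1 -> legal
(6,2): no bracket -> illegal
(6,3): flips 1 -> legal
(6,4): flips 4 -> legal
(6,6): no bracket -> illegal
W mobility = 9

Answer: B=9 W=9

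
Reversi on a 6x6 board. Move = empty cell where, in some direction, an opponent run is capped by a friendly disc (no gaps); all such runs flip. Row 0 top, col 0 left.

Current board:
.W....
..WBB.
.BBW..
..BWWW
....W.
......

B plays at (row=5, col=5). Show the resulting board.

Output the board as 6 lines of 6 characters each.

Place B at (5,5); scan 8 dirs for brackets.
Dir NW: opp run (4,4) (3,3) capped by B -> flip
Dir N: first cell '.' (not opp) -> no flip
Dir NE: edge -> no flip
Dir W: first cell '.' (not opp) -> no flip
Dir E: edge -> no flip
Dir SW: edge -> no flip
Dir S: edge -> no flip
Dir SE: edge -> no flip
All flips: (3,3) (4,4)

Answer: .W....
..WBB.
.BBW..
..BBWW
....B.
.....B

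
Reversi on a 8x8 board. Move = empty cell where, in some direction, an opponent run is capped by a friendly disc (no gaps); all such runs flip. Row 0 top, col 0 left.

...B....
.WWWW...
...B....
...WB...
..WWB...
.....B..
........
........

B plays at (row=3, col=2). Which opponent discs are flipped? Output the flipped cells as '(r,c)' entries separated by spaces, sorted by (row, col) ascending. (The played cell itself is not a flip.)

Answer: (3,3)

Derivation:
Dir NW: first cell '.' (not opp) -> no flip
Dir N: first cell '.' (not opp) -> no flip
Dir NE: first cell 'B' (not opp) -> no flip
Dir W: first cell '.' (not opp) -> no flip
Dir E: opp run (3,3) capped by B -> flip
Dir SW: first cell '.' (not opp) -> no flip
Dir S: opp run (4,2), next='.' -> no flip
Dir SE: opp run (4,3), next='.' -> no flip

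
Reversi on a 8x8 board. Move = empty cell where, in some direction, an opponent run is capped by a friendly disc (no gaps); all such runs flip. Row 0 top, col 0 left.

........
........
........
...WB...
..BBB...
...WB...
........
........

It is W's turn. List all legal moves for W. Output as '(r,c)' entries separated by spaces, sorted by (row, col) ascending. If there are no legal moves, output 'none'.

(2,3): no bracket -> illegal
(2,4): no bracket -> illegal
(2,5): no bracket -> illegal
(3,1): flips 1 -> legal
(3,2): no bracket -> illegal
(3,5): flips 2 -> legal
(4,1): no bracket -> illegal
(4,5): no bracket -> illegal
(5,1): flips 1 -> legal
(5,2): no bracket -> illegal
(5,5): flips 2 -> legal
(6,3): no bracket -> illegal
(6,4): no bracket -> illegal
(6,5): no bracket -> illegal

Answer: (3,1) (3,5) (5,1) (5,5)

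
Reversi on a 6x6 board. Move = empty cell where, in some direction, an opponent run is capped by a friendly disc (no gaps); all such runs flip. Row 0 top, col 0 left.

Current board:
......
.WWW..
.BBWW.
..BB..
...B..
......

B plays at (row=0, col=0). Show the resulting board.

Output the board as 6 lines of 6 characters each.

Answer: B.....
.BWW..
.BBWW.
..BB..
...B..
......

Derivation:
Place B at (0,0); scan 8 dirs for brackets.
Dir NW: edge -> no flip
Dir N: edge -> no flip
Dir NE: edge -> no flip
Dir W: edge -> no flip
Dir E: first cell '.' (not opp) -> no flip
Dir SW: edge -> no flip
Dir S: first cell '.' (not opp) -> no flip
Dir SE: opp run (1,1) capped by B -> flip
All flips: (1,1)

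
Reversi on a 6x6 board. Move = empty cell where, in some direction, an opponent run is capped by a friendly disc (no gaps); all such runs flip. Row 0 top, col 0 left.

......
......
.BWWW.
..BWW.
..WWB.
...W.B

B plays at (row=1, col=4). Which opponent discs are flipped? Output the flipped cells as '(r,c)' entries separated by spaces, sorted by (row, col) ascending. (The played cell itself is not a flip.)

Answer: (2,3) (2,4) (3,4)

Derivation:
Dir NW: first cell '.' (not opp) -> no flip
Dir N: first cell '.' (not opp) -> no flip
Dir NE: first cell '.' (not opp) -> no flip
Dir W: first cell '.' (not opp) -> no flip
Dir E: first cell '.' (not opp) -> no flip
Dir SW: opp run (2,3) capped by B -> flip
Dir S: opp run (2,4) (3,4) capped by B -> flip
Dir SE: first cell '.' (not opp) -> no flip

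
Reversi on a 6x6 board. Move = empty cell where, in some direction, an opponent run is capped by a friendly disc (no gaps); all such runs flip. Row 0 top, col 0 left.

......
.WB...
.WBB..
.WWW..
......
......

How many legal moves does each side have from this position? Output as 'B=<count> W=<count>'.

Answer: B=9 W=5

Derivation:
-- B to move --
(0,0): flips 1 -> legal
(0,1): no bracket -> illegal
(0,2): no bracket -> illegal
(1,0): flips 1 -> legal
(2,0): flips 1 -> legal
(2,4): no bracket -> illegal
(3,0): flips 1 -> legal
(3,4): no bracket -> illegal
(4,0): flips 1 -> legal
(4,1): flips 1 -> legal
(4,2): flips 1 -> legal
(4,3): flips 1 -> legal
(4,4): flips 1 -> legal
B mobility = 9
-- W to move --
(0,1): no bracket -> illegal
(0,2): flips 2 -> legal
(0,3): flips 1 -> legal
(1,3): flips 3 -> legal
(1,4): flips 1 -> legal
(2,4): flips 2 -> legal
(3,4): no bracket -> illegal
W mobility = 5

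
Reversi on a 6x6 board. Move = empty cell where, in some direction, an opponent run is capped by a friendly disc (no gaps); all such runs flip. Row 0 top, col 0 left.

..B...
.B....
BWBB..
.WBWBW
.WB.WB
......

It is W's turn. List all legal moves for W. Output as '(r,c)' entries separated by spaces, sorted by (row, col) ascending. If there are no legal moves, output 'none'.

Answer: (0,0) (0,1) (1,3) (1,4) (2,4) (4,3) (5,1) (5,3) (5,5)

Derivation:
(0,0): flips 2 -> legal
(0,1): flips 1 -> legal
(0,3): no bracket -> illegal
(1,0): no bracket -> illegal
(1,2): no bracket -> illegal
(1,3): flips 2 -> legal
(1,4): flips 2 -> legal
(2,4): flips 3 -> legal
(2,5): no bracket -> illegal
(3,0): no bracket -> illegal
(4,3): flips 2 -> legal
(5,1): flips 1 -> legal
(5,2): no bracket -> illegal
(5,3): flips 1 -> legal
(5,4): no bracket -> illegal
(5,5): flips 1 -> legal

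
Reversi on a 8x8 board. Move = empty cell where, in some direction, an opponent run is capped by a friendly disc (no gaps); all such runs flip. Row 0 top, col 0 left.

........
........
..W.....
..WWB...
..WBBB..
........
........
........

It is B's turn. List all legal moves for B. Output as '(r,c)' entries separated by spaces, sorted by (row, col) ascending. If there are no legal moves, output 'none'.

Answer: (1,1) (2,1) (2,3) (3,1) (4,1)

Derivation:
(1,1): flips 2 -> legal
(1,2): no bracket -> illegal
(1,3): no bracket -> illegal
(2,1): flips 1 -> legal
(2,3): flips 1 -> legal
(2,4): no bracket -> illegal
(3,1): flips 2 -> legal
(4,1): flips 1 -> legal
(5,1): no bracket -> illegal
(5,2): no bracket -> illegal
(5,3): no bracket -> illegal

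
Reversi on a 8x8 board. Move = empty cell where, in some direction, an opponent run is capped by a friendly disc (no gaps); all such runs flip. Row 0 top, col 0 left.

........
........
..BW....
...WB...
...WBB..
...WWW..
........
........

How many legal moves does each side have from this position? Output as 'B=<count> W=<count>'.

-- B to move --
(1,2): flips 1 -> legal
(1,3): no bracket -> illegal
(1,4): no bracket -> illegal
(2,4): flips 1 -> legal
(3,2): flips 1 -> legal
(4,2): flips 1 -> legal
(4,6): no bracket -> illegal
(5,2): flips 1 -> legal
(5,6): no bracket -> illegal
(6,2): flips 1 -> legal
(6,3): flips 1 -> legal
(6,4): flips 1 -> legal
(6,5): flips 1 -> legal
(6,6): flips 1 -> legal
B mobility = 10
-- W to move --
(1,1): flips 1 -> legal
(1,2): no bracket -> illegal
(1,3): no bracket -> illegal
(2,1): flips 1 -> legal
(2,4): flips 2 -> legal
(2,5): flips 1 -> legal
(3,1): no bracket -> illegal
(3,2): no bracket -> illegal
(3,5): flips 3 -> legal
(3,6): flips 1 -> legal
(4,6): flips 2 -> legal
(5,6): flips 2 -> legal
W mobility = 8

Answer: B=10 W=8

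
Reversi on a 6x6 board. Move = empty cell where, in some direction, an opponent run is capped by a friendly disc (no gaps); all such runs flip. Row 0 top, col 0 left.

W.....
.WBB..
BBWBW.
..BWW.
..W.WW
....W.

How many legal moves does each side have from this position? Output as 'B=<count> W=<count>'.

Answer: B=8 W=6

Derivation:
-- B to move --
(0,1): flips 1 -> legal
(0,2): flips 1 -> legal
(1,0): flips 1 -> legal
(1,4): no bracket -> illegal
(1,5): no bracket -> illegal
(2,5): flips 1 -> legal
(3,1): flips 1 -> legal
(3,5): flips 3 -> legal
(4,1): no bracket -> illegal
(4,3): flips 1 -> legal
(5,1): no bracket -> illegal
(5,2): flips 1 -> legal
(5,3): no bracket -> illegal
(5,5): no bracket -> illegal
B mobility = 8
-- W to move --
(0,1): flips 2 -> legal
(0,2): flips 2 -> legal
(0,3): flips 2 -> legal
(0,4): flips 1 -> legal
(1,0): no bracket -> illegal
(1,4): flips 2 -> legal
(3,0): no bracket -> illegal
(3,1): flips 2 -> legal
(4,1): no bracket -> illegal
(4,3): no bracket -> illegal
W mobility = 6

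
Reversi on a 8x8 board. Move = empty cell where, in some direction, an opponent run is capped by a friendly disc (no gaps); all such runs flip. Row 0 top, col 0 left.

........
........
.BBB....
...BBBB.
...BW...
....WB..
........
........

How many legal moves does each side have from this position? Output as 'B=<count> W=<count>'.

Answer: B=4 W=7

Derivation:
-- B to move --
(4,5): flips 1 -> legal
(5,3): flips 2 -> legal
(6,3): no bracket -> illegal
(6,4): flips 2 -> legal
(6,5): flips 1 -> legal
B mobility = 4
-- W to move --
(1,0): no bracket -> illegal
(1,1): flips 2 -> legal
(1,2): no bracket -> illegal
(1,3): no bracket -> illegal
(1,4): no bracket -> illegal
(2,0): no bracket -> illegal
(2,4): flips 1 -> legal
(2,5): no bracket -> illegal
(2,6): flips 1 -> legal
(2,7): no bracket -> illegal
(3,0): no bracket -> illegal
(3,1): no bracket -> illegal
(3,2): flips 1 -> legal
(3,7): no bracket -> illegal
(4,2): flips 1 -> legal
(4,5): no bracket -> illegal
(4,6): no bracket -> illegal
(4,7): no bracket -> illegal
(5,2): no bracket -> illegal
(5,3): no bracket -> illegal
(5,6): flips 1 -> legal
(6,4): no bracket -> illegal
(6,5): no bracket -> illegal
(6,6): flips 1 -> legal
W mobility = 7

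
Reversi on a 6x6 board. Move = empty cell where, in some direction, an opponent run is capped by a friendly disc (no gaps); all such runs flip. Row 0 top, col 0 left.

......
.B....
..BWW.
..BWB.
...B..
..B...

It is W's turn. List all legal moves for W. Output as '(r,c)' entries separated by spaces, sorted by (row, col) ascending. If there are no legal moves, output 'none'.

(0,0): flips 2 -> legal
(0,1): no bracket -> illegal
(0,2): no bracket -> illegal
(1,0): no bracket -> illegal
(1,2): no bracket -> illegal
(1,3): no bracket -> illegal
(2,0): no bracket -> illegal
(2,1): flips 1 -> legal
(2,5): no bracket -> illegal
(3,1): flips 1 -> legal
(3,5): flips 1 -> legal
(4,1): flips 1 -> legal
(4,2): no bracket -> illegal
(4,4): flips 1 -> legal
(4,5): flips 1 -> legal
(5,1): no bracket -> illegal
(5,3): flips 1 -> legal
(5,4): no bracket -> illegal

Answer: (0,0) (2,1) (3,1) (3,5) (4,1) (4,4) (4,5) (5,3)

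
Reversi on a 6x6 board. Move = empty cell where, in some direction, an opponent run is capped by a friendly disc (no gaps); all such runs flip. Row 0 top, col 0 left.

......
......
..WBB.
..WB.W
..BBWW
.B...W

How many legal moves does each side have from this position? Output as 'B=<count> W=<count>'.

Answer: B=5 W=7

Derivation:
-- B to move --
(1,1): flips 1 -> legal
(1,2): flips 2 -> legal
(1,3): no bracket -> illegal
(2,1): flips 2 -> legal
(2,5): no bracket -> illegal
(3,1): flips 1 -> legal
(3,4): no bracket -> illegal
(4,1): flips 1 -> legal
(5,3): no bracket -> illegal
(5,4): no bracket -> illegal
B mobility = 5
-- W to move --
(1,2): no bracket -> illegal
(1,3): flips 1 -> legal
(1,4): flips 1 -> legal
(1,5): no bracket -> illegal
(2,5): flips 2 -> legal
(3,1): no bracket -> illegal
(3,4): flips 1 -> legal
(4,0): no bracket -> illegal
(4,1): flips 2 -> legal
(5,0): no bracket -> illegal
(5,2): flips 1 -> legal
(5,3): no bracket -> illegal
(5,4): flips 1 -> legal
W mobility = 7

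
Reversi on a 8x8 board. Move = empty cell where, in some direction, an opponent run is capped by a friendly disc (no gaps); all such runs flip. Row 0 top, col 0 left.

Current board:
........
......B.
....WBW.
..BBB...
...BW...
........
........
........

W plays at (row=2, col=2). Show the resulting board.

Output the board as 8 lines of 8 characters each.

Place W at (2,2); scan 8 dirs for brackets.
Dir NW: first cell '.' (not opp) -> no flip
Dir N: first cell '.' (not opp) -> no flip
Dir NE: first cell '.' (not opp) -> no flip
Dir W: first cell '.' (not opp) -> no flip
Dir E: first cell '.' (not opp) -> no flip
Dir SW: first cell '.' (not opp) -> no flip
Dir S: opp run (3,2), next='.' -> no flip
Dir SE: opp run (3,3) capped by W -> flip
All flips: (3,3)

Answer: ........
......B.
..W.WBW.
..BWB...
...BW...
........
........
........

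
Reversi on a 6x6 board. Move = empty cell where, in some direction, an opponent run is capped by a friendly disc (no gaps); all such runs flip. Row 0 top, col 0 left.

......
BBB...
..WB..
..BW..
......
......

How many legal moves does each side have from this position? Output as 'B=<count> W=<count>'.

-- B to move --
(1,3): no bracket -> illegal
(2,1): flips 1 -> legal
(2,4): no bracket -> illegal
(3,1): no bracket -> illegal
(3,4): flips 1 -> legal
(4,2): no bracket -> illegal
(4,3): flips 1 -> legal
(4,4): flips 2 -> legal
B mobility = 4
-- W to move --
(0,0): flips 1 -> legal
(0,1): no bracket -> illegal
(0,2): flips 1 -> legal
(0,3): no bracket -> illegal
(1,3): flips 1 -> legal
(1,4): no bracket -> illegal
(2,0): no bracket -> illegal
(2,1): no bracket -> illegal
(2,4): flips 1 -> legal
(3,1): flips 1 -> legal
(3,4): no bracket -> illegal
(4,1): no bracket -> illegal
(4,2): flips 1 -> legal
(4,3): no bracket -> illegal
W mobility = 6

Answer: B=4 W=6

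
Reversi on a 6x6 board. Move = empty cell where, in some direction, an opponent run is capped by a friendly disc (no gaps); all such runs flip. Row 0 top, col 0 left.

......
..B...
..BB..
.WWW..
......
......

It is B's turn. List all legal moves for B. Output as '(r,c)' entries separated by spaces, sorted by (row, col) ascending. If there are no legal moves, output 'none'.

Answer: (4,0) (4,1) (4,2) (4,3) (4,4)

Derivation:
(2,0): no bracket -> illegal
(2,1): no bracket -> illegal
(2,4): no bracket -> illegal
(3,0): no bracket -> illegal
(3,4): no bracket -> illegal
(4,0): flips 1 -> legal
(4,1): flips 1 -> legal
(4,2): flips 1 -> legal
(4,3): flips 1 -> legal
(4,4): flips 1 -> legal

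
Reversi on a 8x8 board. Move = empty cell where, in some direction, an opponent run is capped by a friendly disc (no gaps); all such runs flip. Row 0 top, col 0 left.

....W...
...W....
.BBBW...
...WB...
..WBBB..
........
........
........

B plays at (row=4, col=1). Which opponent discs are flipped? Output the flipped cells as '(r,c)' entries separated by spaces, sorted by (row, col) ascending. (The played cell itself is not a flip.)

Answer: (4,2)

Derivation:
Dir NW: first cell '.' (not opp) -> no flip
Dir N: first cell '.' (not opp) -> no flip
Dir NE: first cell '.' (not opp) -> no flip
Dir W: first cell '.' (not opp) -> no flip
Dir E: opp run (4,2) capped by B -> flip
Dir SW: first cell '.' (not opp) -> no flip
Dir S: first cell '.' (not opp) -> no flip
Dir SE: first cell '.' (not opp) -> no flip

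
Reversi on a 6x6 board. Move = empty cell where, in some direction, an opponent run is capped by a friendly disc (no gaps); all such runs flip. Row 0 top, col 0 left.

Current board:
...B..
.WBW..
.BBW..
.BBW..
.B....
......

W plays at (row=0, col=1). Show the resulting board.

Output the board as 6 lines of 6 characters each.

Answer: .W.B..
.WWW..
.BBW..
.BBW..
.B....
......

Derivation:
Place W at (0,1); scan 8 dirs for brackets.
Dir NW: edge -> no flip
Dir N: edge -> no flip
Dir NE: edge -> no flip
Dir W: first cell '.' (not opp) -> no flip
Dir E: first cell '.' (not opp) -> no flip
Dir SW: first cell '.' (not opp) -> no flip
Dir S: first cell 'W' (not opp) -> no flip
Dir SE: opp run (1,2) capped by W -> flip
All flips: (1,2)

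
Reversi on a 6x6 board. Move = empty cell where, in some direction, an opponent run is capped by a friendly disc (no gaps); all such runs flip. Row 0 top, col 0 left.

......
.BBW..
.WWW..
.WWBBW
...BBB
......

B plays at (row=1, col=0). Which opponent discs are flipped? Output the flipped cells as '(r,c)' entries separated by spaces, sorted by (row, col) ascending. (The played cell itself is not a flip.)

Dir NW: edge -> no flip
Dir N: first cell '.' (not opp) -> no flip
Dir NE: first cell '.' (not opp) -> no flip
Dir W: edge -> no flip
Dir E: first cell 'B' (not opp) -> no flip
Dir SW: edge -> no flip
Dir S: first cell '.' (not opp) -> no flip
Dir SE: opp run (2,1) (3,2) capped by B -> flip

Answer: (2,1) (3,2)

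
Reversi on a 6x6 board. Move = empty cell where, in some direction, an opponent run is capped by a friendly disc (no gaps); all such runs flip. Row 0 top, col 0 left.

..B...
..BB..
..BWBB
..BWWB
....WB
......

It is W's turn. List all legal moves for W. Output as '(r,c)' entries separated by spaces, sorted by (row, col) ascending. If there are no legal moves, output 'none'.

(0,1): flips 1 -> legal
(0,3): flips 1 -> legal
(0,4): no bracket -> illegal
(1,1): flips 1 -> legal
(1,4): flips 1 -> legal
(1,5): flips 1 -> legal
(2,1): flips 1 -> legal
(3,1): flips 1 -> legal
(4,1): flips 1 -> legal
(4,2): no bracket -> illegal
(4,3): no bracket -> illegal
(5,4): no bracket -> illegal
(5,5): no bracket -> illegal

Answer: (0,1) (0,3) (1,1) (1,4) (1,5) (2,1) (3,1) (4,1)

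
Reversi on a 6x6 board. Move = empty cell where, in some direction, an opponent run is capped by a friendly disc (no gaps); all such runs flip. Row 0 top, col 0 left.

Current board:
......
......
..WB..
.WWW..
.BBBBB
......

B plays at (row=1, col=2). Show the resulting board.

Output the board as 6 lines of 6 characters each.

Answer: ......
..B...
..BB..
.WBW..
.BBBBB
......

Derivation:
Place B at (1,2); scan 8 dirs for brackets.
Dir NW: first cell '.' (not opp) -> no flip
Dir N: first cell '.' (not opp) -> no flip
Dir NE: first cell '.' (not opp) -> no flip
Dir W: first cell '.' (not opp) -> no flip
Dir E: first cell '.' (not opp) -> no flip
Dir SW: first cell '.' (not opp) -> no flip
Dir S: opp run (2,2) (3,2) capped by B -> flip
Dir SE: first cell 'B' (not opp) -> no flip
All flips: (2,2) (3,2)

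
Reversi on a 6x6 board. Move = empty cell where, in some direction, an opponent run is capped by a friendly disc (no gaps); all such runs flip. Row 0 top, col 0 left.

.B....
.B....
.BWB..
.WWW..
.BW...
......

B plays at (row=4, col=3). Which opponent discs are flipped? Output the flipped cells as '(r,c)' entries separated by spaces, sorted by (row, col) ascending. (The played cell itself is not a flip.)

Dir NW: opp run (3,2) capped by B -> flip
Dir N: opp run (3,3) capped by B -> flip
Dir NE: first cell '.' (not opp) -> no flip
Dir W: opp run (4,2) capped by B -> flip
Dir E: first cell '.' (not opp) -> no flip
Dir SW: first cell '.' (not opp) -> no flip
Dir S: first cell '.' (not opp) -> no flip
Dir SE: first cell '.' (not opp) -> no flip

Answer: (3,2) (3,3) (4,2)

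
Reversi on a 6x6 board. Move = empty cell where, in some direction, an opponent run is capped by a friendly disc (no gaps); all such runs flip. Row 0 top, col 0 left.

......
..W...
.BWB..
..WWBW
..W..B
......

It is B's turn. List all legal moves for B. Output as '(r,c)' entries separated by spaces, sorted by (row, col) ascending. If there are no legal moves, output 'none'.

(0,1): flips 1 -> legal
(0,2): no bracket -> illegal
(0,3): flips 1 -> legal
(1,1): no bracket -> illegal
(1,3): no bracket -> illegal
(2,4): no bracket -> illegal
(2,5): flips 1 -> legal
(3,1): flips 2 -> legal
(4,1): flips 1 -> legal
(4,3): flips 2 -> legal
(4,4): no bracket -> illegal
(5,1): no bracket -> illegal
(5,2): no bracket -> illegal
(5,3): no bracket -> illegal

Answer: (0,1) (0,3) (2,5) (3,1) (4,1) (4,3)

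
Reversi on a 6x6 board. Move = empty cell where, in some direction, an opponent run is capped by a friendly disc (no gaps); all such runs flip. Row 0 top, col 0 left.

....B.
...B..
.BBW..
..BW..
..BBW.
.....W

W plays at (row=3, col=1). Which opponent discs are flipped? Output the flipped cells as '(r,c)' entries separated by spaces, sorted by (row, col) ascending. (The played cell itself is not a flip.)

Answer: (3,2)

Derivation:
Dir NW: first cell '.' (not opp) -> no flip
Dir N: opp run (2,1), next='.' -> no flip
Dir NE: opp run (2,2) (1,3) (0,4), next=edge -> no flip
Dir W: first cell '.' (not opp) -> no flip
Dir E: opp run (3,2) capped by W -> flip
Dir SW: first cell '.' (not opp) -> no flip
Dir S: first cell '.' (not opp) -> no flip
Dir SE: opp run (4,2), next='.' -> no flip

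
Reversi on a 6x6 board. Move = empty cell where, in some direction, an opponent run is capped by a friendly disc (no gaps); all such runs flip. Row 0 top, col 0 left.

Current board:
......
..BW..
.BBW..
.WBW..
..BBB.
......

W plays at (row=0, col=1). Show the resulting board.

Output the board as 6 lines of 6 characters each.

Answer: .W....
..WW..
.BBW..
.WBW..
..BBB.
......

Derivation:
Place W at (0,1); scan 8 dirs for brackets.
Dir NW: edge -> no flip
Dir N: edge -> no flip
Dir NE: edge -> no flip
Dir W: first cell '.' (not opp) -> no flip
Dir E: first cell '.' (not opp) -> no flip
Dir SW: first cell '.' (not opp) -> no flip
Dir S: first cell '.' (not opp) -> no flip
Dir SE: opp run (1,2) capped by W -> flip
All flips: (1,2)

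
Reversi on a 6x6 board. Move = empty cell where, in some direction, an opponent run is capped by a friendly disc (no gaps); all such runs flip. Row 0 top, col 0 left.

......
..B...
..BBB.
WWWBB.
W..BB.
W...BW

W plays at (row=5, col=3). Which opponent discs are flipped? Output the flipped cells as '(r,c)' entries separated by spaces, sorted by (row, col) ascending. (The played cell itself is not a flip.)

Dir NW: first cell '.' (not opp) -> no flip
Dir N: opp run (4,3) (3,3) (2,3), next='.' -> no flip
Dir NE: opp run (4,4), next='.' -> no flip
Dir W: first cell '.' (not opp) -> no flip
Dir E: opp run (5,4) capped by W -> flip
Dir SW: edge -> no flip
Dir S: edge -> no flip
Dir SE: edge -> no flip

Answer: (5,4)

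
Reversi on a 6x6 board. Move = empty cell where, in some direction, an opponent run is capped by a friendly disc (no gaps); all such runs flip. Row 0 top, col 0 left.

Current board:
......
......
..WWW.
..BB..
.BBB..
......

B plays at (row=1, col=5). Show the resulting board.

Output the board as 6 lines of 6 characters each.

Place B at (1,5); scan 8 dirs for brackets.
Dir NW: first cell '.' (not opp) -> no flip
Dir N: first cell '.' (not opp) -> no flip
Dir NE: edge -> no flip
Dir W: first cell '.' (not opp) -> no flip
Dir E: edge -> no flip
Dir SW: opp run (2,4) capped by B -> flip
Dir S: first cell '.' (not opp) -> no flip
Dir SE: edge -> no flip
All flips: (2,4)

Answer: ......
.....B
..WWB.
..BB..
.BBB..
......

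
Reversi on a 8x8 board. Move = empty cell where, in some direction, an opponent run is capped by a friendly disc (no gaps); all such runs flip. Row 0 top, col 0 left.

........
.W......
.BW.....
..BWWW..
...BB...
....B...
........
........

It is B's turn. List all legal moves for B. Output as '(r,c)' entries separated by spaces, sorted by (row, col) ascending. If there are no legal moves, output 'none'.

(0,0): flips 3 -> legal
(0,1): flips 1 -> legal
(0,2): no bracket -> illegal
(1,0): no bracket -> illegal
(1,2): flips 1 -> legal
(1,3): no bracket -> illegal
(2,0): no bracket -> illegal
(2,3): flips 2 -> legal
(2,4): flips 1 -> legal
(2,5): flips 1 -> legal
(2,6): flips 1 -> legal
(3,1): no bracket -> illegal
(3,6): flips 3 -> legal
(4,2): no bracket -> illegal
(4,5): no bracket -> illegal
(4,6): no bracket -> illegal

Answer: (0,0) (0,1) (1,2) (2,3) (2,4) (2,5) (2,6) (3,6)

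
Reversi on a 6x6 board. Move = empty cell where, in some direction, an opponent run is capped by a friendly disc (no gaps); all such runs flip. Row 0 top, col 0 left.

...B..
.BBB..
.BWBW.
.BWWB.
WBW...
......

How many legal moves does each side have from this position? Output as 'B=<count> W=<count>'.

-- B to move --
(1,4): flips 1 -> legal
(1,5): no bracket -> illegal
(2,5): flips 1 -> legal
(3,0): no bracket -> illegal
(3,5): flips 1 -> legal
(4,3): flips 3 -> legal
(4,4): flips 2 -> legal
(5,0): no bracket -> illegal
(5,1): no bracket -> illegal
(5,2): flips 3 -> legal
(5,3): flips 1 -> legal
B mobility = 7
-- W to move --
(0,0): flips 1 -> legal
(0,1): no bracket -> illegal
(0,2): flips 2 -> legal
(0,4): flips 1 -> legal
(1,0): flips 1 -> legal
(1,4): flips 1 -> legal
(2,0): flips 2 -> legal
(2,5): no bracket -> illegal
(3,0): flips 1 -> legal
(3,5): flips 1 -> legal
(4,3): no bracket -> illegal
(4,4): flips 1 -> legal
(4,5): no bracket -> illegal
(5,0): flips 1 -> legal
(5,1): no bracket -> illegal
(5,2): no bracket -> illegal
W mobility = 10

Answer: B=7 W=10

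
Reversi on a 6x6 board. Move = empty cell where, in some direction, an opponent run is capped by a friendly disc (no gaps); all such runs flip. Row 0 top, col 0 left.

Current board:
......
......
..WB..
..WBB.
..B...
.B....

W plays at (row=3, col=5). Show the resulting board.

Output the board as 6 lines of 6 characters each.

Place W at (3,5); scan 8 dirs for brackets.
Dir NW: first cell '.' (not opp) -> no flip
Dir N: first cell '.' (not opp) -> no flip
Dir NE: edge -> no flip
Dir W: opp run (3,4) (3,3) capped by W -> flip
Dir E: edge -> no flip
Dir SW: first cell '.' (not opp) -> no flip
Dir S: first cell '.' (not opp) -> no flip
Dir SE: edge -> no flip
All flips: (3,3) (3,4)

Answer: ......
......
..WB..
..WWWW
..B...
.B....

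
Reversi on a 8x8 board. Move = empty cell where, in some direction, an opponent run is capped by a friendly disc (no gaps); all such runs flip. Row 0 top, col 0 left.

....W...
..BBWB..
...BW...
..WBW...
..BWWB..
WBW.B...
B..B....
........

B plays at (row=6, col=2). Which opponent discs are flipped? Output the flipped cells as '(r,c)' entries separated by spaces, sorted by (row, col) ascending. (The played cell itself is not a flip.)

Answer: (5,2)

Derivation:
Dir NW: first cell 'B' (not opp) -> no flip
Dir N: opp run (5,2) capped by B -> flip
Dir NE: first cell '.' (not opp) -> no flip
Dir W: first cell '.' (not opp) -> no flip
Dir E: first cell 'B' (not opp) -> no flip
Dir SW: first cell '.' (not opp) -> no flip
Dir S: first cell '.' (not opp) -> no flip
Dir SE: first cell '.' (not opp) -> no flip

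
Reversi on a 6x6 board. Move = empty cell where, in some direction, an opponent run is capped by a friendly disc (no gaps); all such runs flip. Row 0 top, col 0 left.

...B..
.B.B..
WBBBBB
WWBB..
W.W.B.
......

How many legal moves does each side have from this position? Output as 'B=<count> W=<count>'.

Answer: B=3 W=6

Derivation:
-- B to move --
(1,0): no bracket -> illegal
(4,1): flips 1 -> legal
(4,3): no bracket -> illegal
(5,0): no bracket -> illegal
(5,1): flips 1 -> legal
(5,2): flips 1 -> legal
(5,3): no bracket -> illegal
B mobility = 3
-- W to move --
(0,0): no bracket -> illegal
(0,1): flips 2 -> legal
(0,2): flips 1 -> legal
(0,4): flips 2 -> legal
(1,0): no bracket -> illegal
(1,2): flips 3 -> legal
(1,4): no bracket -> illegal
(1,5): flips 2 -> legal
(3,4): flips 2 -> legal
(3,5): no bracket -> illegal
(4,1): no bracket -> illegal
(4,3): no bracket -> illegal
(4,5): no bracket -> illegal
(5,3): no bracket -> illegal
(5,4): no bracket -> illegal
(5,5): no bracket -> illegal
W mobility = 6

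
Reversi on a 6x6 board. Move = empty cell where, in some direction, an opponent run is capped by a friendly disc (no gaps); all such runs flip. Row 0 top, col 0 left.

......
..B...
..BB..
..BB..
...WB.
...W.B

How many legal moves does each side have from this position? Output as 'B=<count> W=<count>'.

Answer: B=2 W=4

Derivation:
-- B to move --
(3,4): no bracket -> illegal
(4,2): flips 1 -> legal
(5,2): no bracket -> illegal
(5,4): flips 1 -> legal
B mobility = 2
-- W to move --
(0,1): no bracket -> illegal
(0,2): no bracket -> illegal
(0,3): no bracket -> illegal
(1,1): no bracket -> illegal
(1,3): flips 2 -> legal
(1,4): no bracket -> illegal
(2,1): flips 1 -> legal
(2,4): no bracket -> illegal
(3,1): no bracket -> illegal
(3,4): no bracket -> illegal
(3,5): flips 1 -> legal
(4,1): no bracket -> illegal
(4,2): no bracket -> illegal
(4,5): flips 1 -> legal
(5,4): no bracket -> illegal
W mobility = 4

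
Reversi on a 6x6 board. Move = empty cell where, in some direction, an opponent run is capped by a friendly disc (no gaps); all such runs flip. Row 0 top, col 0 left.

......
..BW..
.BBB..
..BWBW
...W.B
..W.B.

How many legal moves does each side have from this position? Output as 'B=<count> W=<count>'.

-- B to move --
(0,2): no bracket -> illegal
(0,3): flips 1 -> legal
(0,4): flips 1 -> legal
(1,4): flips 1 -> legal
(2,4): no bracket -> illegal
(2,5): flips 1 -> legal
(4,1): no bracket -> illegal
(4,2): no bracket -> illegal
(4,4): flips 1 -> legal
(5,1): no bracket -> illegal
(5,3): flips 2 -> legal
B mobility = 6
-- W to move --
(0,1): no bracket -> illegal
(0,2): no bracket -> illegal
(0,3): no bracket -> illegal
(1,0): flips 2 -> legal
(1,1): flips 2 -> legal
(1,4): no bracket -> illegal
(2,0): no bracket -> illegal
(2,4): no bracket -> illegal
(2,5): flips 1 -> legal
(3,0): no bracket -> illegal
(3,1): flips 2 -> legal
(4,1): no bracket -> illegal
(4,2): no bracket -> illegal
(4,4): no bracket -> illegal
(5,3): no bracket -> illegal
(5,5): flips 1 -> legal
W mobility = 5

Answer: B=6 W=5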